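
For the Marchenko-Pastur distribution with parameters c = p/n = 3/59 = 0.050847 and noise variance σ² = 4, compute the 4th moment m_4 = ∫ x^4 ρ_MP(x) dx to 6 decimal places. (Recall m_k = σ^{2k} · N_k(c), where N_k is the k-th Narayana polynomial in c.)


E[X⁴] = σ⁸ (1 + 6c + 6c² + c³) (fourth MP moment). With σ² = 4 (so σ⁸ = 256) and c = 3/59 = 0.050847: E[X⁴] = 256 · (1 + 6·0.050847 + 6·(0.050847)² + (0.050847)³) = 256 · 1.320729.

So E[X^4] = 338.106622.


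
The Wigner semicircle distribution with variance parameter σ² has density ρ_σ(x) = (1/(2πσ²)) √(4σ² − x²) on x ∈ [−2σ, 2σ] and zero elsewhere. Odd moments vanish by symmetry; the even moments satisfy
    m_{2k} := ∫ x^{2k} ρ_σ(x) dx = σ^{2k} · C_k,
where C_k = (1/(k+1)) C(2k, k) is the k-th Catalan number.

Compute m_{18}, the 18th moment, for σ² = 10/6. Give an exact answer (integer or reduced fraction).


By the scaled semicircle moment identity, m_{2k} = σ^{2k} · C_k with k = 9.
C_9 = (1/(k+1)) · C(2k, k) = (1/10) · C(18, 9) = (1/10) · 48620 = 4862.
σ^{2k} = (σ²)^k = (10/6)^9 = 1953125/19683.

Therefore m_{18} = σ^{18} · C_9 = (1953125/19683) · 4862 = 9496093750/19683.


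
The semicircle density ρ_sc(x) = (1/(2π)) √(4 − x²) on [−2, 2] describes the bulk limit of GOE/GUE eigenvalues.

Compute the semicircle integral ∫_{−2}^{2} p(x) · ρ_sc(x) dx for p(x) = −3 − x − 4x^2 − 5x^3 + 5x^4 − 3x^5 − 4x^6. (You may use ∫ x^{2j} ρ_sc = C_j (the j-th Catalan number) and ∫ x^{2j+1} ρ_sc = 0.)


Write p(x) = Σ a_i x^i, split into monomials and integrate each against ρ_sc separately.
Using ∫ x^{2j} ρ_sc = C_j = (1/(j+1)) C(2j, j) (Catalan numbers) and ∫ x^{2j+1} ρ_sc = 0 (odd monomials vanish by symmetry):
  i = 0 (even): a_0 · C_{0} = -3 · 1 = -3
  i = 1 (odd): ∫ x^1 ρ_sc = 0 (vanishes)
  i = 2 (even): a_2 · C_{1} = -4 · 1 = -4
  i = 3 (odd): ∫ x^3 ρ_sc = 0 (vanishes)
  i = 4 (even): a_4 · C_{2} = 5 · 2 = 10
  i = 5 (odd): ∫ x^5 ρ_sc = 0 (vanishes)
  i = 6 (even): a_6 · C_{3} = -4 · 5 = -20

Summing the contributions: ∫_{−2}^{2} p(x) ρ_sc(x) dx = (-3) + (-4) + 10 + (-20) = -17.


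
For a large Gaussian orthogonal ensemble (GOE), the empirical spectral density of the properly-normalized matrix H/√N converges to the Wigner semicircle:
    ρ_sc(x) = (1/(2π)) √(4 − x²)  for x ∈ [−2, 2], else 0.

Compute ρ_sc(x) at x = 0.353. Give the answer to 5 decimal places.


ρ_sc(x) = (1/(2π)) √(4 − x²). With x = 0.353:
  4 − x² = 4 − (0.353)² = 4 − 0.124609 = 3.875391.
  √(4 − x²) = 1.968601.
  1/(2π) = 0.159155.
  ρ_sc(0.353) = 0.159155 · 1.968601 = 0.313313.

Rounded to 5 decimal places: ρ_sc(0.353) ≈ 0.31331.


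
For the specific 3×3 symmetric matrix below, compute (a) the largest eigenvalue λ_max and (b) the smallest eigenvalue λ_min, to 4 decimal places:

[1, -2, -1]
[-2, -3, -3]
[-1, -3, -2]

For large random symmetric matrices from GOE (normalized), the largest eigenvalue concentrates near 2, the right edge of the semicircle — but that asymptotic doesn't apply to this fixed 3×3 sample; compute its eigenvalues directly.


Since M is real symmetric, all three eigenvalues are real; they are the roots of det(λI − M) = λ³ − (tr M) λ² + s λ − det M, where s is the sum of the principal 2×2 minors.
tr M = 1 + (-3) + (-2) = -4.
s = (1·(-3) − (-2)²) + (1·(-2) − (-1)²) + ((-3)·(-2) − (-3)²) = -7 + (-3) + (-3) = -13.
det M (expand along row 1) = 1·(-3) − (-2)·1 + (-1)·3 = -4.
Characteristic polynomial: λ³ + 4λ² − 13λ + 4 = 0.
Substitute λ = y + (tr M)/3 = y − 1.333333 to remove the quadratic term: y³ + p·y + q = 0 with p = s − (tr M)²/3 = -18.333333 and q = −2(tr M)³/27 + (tr M)·s/3 − det M = 26.074074.
Three real roots ⇒ use the trigonometric (Viète) form: r = 2√(−p/3) = 4.944132, φ = arccos(3q/(p·r)) = arccos(-0.862976) = 2.611927 rad.
y_k = r·cos(φ/3 − 2πk/3) for k = 0, 1, 2 gives y = 3.185680, 1.681593, -4.867274.
λ_k = y_k − 1.333333 gives λ = 1.8523, 0.3483, -6.2006 (check: the sum is -4.0000 = tr M).

Hence λ_max = 1.8523 and λ_min = -6.2006.


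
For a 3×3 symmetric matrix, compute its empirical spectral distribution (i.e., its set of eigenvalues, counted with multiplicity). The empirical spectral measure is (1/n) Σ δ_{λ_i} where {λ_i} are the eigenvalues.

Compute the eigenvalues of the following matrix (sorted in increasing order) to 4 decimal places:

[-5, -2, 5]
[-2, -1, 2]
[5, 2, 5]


Since M is real symmetric, all three eigenvalues are real; they are the roots of det(λI − M) = λ³ − (tr M) λ² + s λ − det M, where s is the sum of the principal 2×2 minors.
tr M = -5 + (-1) + 5 = -1.
s = ((-5)·(-1) − (-2)²) + ((-5)·5 − 5²) + ((-1)·5 − 2²) = 1 + (-50) + (-9) = -58.
det M (expand along row 1) = (-5)·(-9) − (-2)·(-20) + 5·1 = 10.
Characteristic polynomial: λ³ + λ² − 58λ − 10 = 0.
Substitute λ = y + (tr M)/3 = y − 0.333333 to remove the quadratic term: y³ + p·y + q = 0 with p = s − (tr M)²/3 = -58.333333 and q = −2(tr M)³/27 + (tr M)·s/3 − det M = 9.407407.
Three real roots ⇒ use the trigonometric (Viète) form: r = 2√(−p/3) = 8.819171, φ = arccos(3q/(p·r)) = arccos(-0.054859) = 1.625683 rad.
y_k = r·cos(φ/3 − 2πk/3) for k = 0, 1, 2 gives y = 7.555677, 0.161342, -7.717019.
λ_k = y_k − 0.333333 gives λ = 7.2223, -0.1720, -8.0504 (check: the sum is -1.0000 = tr M).

Eigenvalues sorted in increasing order: [-8.0504, -0.1720, 7.2223].


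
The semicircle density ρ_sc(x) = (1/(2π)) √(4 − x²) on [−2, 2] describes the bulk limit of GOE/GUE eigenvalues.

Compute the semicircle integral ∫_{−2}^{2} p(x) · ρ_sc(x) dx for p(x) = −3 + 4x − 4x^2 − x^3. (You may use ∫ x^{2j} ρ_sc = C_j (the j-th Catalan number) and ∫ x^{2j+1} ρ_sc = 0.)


Write p(x) = Σ a_i x^i, split into monomials and integrate each against ρ_sc separately.
Using ∫ x^{2j} ρ_sc = C_j = (1/(j+1)) C(2j, j) (Catalan numbers) and ∫ x^{2j+1} ρ_sc = 0 (odd monomials vanish by symmetry):
  i = 0 (even): a_0 · C_{0} = -3 · 1 = -3
  i = 1 (odd): ∫ x^1 ρ_sc = 0 (vanishes)
  i = 2 (even): a_2 · C_{1} = -4 · 1 = -4
  i = 3 (odd): ∫ x^3 ρ_sc = 0 (vanishes)

Summing the contributions: ∫_{−2}^{2} p(x) ρ_sc(x) dx = (-3) + (-4) = -7.


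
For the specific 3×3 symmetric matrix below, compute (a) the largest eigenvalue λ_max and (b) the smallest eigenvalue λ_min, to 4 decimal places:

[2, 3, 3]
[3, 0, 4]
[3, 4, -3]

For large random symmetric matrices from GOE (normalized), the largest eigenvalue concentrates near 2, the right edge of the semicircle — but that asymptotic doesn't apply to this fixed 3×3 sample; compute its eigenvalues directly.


Since M is real symmetric, all three eigenvalues are real; they are the roots of det(λI − M) = λ³ − (tr M) λ² + s λ − det M, where s is the sum of the principal 2×2 minors.
tr M = 2 + 0 + (-3) = -1.
s = (2·0 − 3²) + (2·(-3) − 3²) + (0·(-3) − 4²) = -9 + (-15) + (-16) = -40.
det M (expand along row 1) = 2·(-16) − 3·(-21) + 3·12 = 67.
Characteristic polynomial: λ³ + λ² − 40λ − 67 = 0.
Substitute λ = y + (tr M)/3 = y − 0.333333 to remove the quadratic term: y³ + p·y + q = 0 with p = s − (tr M)²/3 = -40.333333 and q = −2(tr M)³/27 + (tr M)·s/3 − det M = -53.592593.
Three real roots ⇒ use the trigonometric (Viète) form: r = 2√(−p/3) = 7.333333, φ = arccos(3q/(p·r)) = arccos(0.543576) = 0.996104 rad.
y_k = r·cos(φ/3 − 2πk/3) for k = 0, 1, 2 gives y = 6.932794, -1.396226, -5.536568.
λ_k = y_k − 0.333333 gives λ = 6.5995, -1.7296, -5.8699 (check: the sum is -1.0000 = tr M).

Hence λ_max = 6.5995 and λ_min = -5.8699.


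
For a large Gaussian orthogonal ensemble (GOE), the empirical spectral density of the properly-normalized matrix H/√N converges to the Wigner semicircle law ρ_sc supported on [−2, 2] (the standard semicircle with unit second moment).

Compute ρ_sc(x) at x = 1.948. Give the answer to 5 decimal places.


ρ_sc(x) = (1/(2π)) √(4 − x²). With x = 1.948:
  4 − x² = 4 − (1.948)² = 4 − 3.794704 = 0.205296.
  √(4 − x²) = 0.453096.
  1/(2π) = 0.159155.
  ρ_sc(1.948) = 0.159155 · 0.453096 = 0.072112.

Rounded to 5 decimal places: ρ_sc(1.948) ≈ 0.07211.


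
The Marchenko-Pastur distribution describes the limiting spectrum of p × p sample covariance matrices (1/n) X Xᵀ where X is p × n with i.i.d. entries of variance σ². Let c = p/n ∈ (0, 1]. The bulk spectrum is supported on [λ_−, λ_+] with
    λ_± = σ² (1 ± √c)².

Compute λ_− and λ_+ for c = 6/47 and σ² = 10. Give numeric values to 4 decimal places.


c = 6/47 = 0.127660; √c = 0.357295.
λ_− = σ² (1 − √c)² = 10 · (1 − 0.357295)² = 10 · (0.642705)² = 4.130700.
λ_+ = σ² (1 + √c)² = 10 · (1 + 0.357295)² = 10 · (1.357295)² = 18.422492.

Rounded to 4 decimal places: λ_− ≈ 4.1307, λ_+ ≈ 18.4225.


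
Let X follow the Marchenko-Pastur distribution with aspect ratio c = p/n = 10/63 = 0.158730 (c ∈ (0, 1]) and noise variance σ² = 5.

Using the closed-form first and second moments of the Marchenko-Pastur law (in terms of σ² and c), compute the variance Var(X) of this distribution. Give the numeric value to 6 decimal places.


Recall the MP moments m_1 = E[X] = σ² and m_2 = E[X²] = σ⁴ (1 + c).
m_1 = E[X] = σ² = 5, so m_1² = 25.
m_2 = E[X²] = σ⁴ (1 + c) = 25 · (1 + 0.158730) = 25 · 1.158730 = 28.968254.
(Note m_2 − m_1² simplifies to c · σ⁴ = 0.158730 · 25.)

Var(X) = m_2 − m_1² = 28.968254 − 25 = 3.968254.


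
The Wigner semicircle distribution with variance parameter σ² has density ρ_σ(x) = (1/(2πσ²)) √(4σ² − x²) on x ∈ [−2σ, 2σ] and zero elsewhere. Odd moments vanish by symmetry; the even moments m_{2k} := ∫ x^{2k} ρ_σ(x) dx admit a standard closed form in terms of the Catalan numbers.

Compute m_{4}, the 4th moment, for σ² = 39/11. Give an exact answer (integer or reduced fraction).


By the scaled semicircle moment identity, m_{2k} = σ^{2k} · C_k with k = 2.
C_2 = (1/(k+1)) · C(2k, k) = (1/3) · C(4, 2) = (1/3) · 6 = 2.
σ^{2k} = (σ²)^k = (39/11)^2 = 1521/121.

Therefore m_{4} = σ^{4} · C_2 = (1521/121) · 2 = 3042/121.


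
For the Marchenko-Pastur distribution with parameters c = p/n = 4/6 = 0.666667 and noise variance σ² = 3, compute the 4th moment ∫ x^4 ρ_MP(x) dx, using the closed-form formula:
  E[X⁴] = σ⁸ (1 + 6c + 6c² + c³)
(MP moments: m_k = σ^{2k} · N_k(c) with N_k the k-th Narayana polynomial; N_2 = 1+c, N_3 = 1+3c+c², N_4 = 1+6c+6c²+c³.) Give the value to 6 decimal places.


E[X⁴] = σ⁸ (1 + 6c + 6c² + c³) (fourth MP moment). With σ² = 3 (so σ⁸ = 81) and c = 4/6 = 0.666667: E[X⁴] = 81 · (1 + 6·0.666667 + 6·(0.666667)² + (0.666667)³) = 81 · 7.962963.

So E[X^4] = 645.000000.


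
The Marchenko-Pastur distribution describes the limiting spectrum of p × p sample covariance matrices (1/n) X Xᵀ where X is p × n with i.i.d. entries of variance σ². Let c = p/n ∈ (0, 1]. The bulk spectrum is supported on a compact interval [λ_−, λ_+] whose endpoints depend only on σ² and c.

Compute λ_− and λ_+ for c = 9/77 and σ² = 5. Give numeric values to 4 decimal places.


c = 9/77 = 0.116883; √c = 0.341882.
λ_− = σ² (1 − √c)² = 5 · (1 − 0.341882)² = 5 · (0.658118)² = 2.165598.
λ_+ = σ² (1 + √c)² = 5 · (1 + 0.341882)² = 5 · (1.341882)² = 9.003233.

Rounded to 4 decimal places: λ_− ≈ 2.1656, λ_+ ≈ 9.0032.


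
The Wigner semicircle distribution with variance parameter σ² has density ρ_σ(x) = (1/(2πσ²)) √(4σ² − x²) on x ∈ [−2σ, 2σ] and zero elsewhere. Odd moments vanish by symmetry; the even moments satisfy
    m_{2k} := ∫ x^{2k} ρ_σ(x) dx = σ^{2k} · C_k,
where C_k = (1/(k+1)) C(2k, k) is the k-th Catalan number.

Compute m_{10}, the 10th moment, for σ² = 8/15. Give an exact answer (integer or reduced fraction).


By the scaled semicircle moment identity, m_{2k} = σ^{2k} · C_k with k = 5.
C_5 = (1/(k+1)) · C(2k, k) = (1/6) · C(10, 5) = (1/6) · 252 = 42.
σ^{2k} = (σ²)^k = (8/15)^5 = 32768/759375.

Therefore m_{10} = σ^{10} · C_5 = (32768/759375) · 42 = 458752/253125.


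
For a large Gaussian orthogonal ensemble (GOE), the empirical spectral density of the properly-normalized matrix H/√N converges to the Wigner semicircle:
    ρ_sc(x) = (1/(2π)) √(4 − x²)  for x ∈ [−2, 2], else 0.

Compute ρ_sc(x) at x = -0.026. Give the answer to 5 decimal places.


ρ_sc(x) = (1/(2π)) √(4 − x²). With x = -0.026:
  4 − x² = 4 − (-0.026)² = 4 − 0.000676 = 3.999324.
  √(4 − x²) = 1.999831.
  1/(2π) = 0.159155.
  ρ_sc(-0.026) = 0.159155 · 1.999831 = 0.318283.

Rounded to 5 decimal places: ρ_sc(-0.026) ≈ 0.31828.


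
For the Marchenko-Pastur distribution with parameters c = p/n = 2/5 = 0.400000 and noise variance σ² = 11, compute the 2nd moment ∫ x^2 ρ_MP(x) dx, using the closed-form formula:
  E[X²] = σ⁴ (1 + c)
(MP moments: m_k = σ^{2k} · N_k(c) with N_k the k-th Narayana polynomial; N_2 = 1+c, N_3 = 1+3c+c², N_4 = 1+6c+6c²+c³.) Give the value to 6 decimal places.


E[X²] = σ⁴ (1 + c) (second MP moment). With σ² = 11 (so σ⁴ = 121) and c = 2/5 = 0.400000: E[X²] = 121 · (1 + 0.400000) = 121 · 1.400000.

So E[X^2] = 169.400000.


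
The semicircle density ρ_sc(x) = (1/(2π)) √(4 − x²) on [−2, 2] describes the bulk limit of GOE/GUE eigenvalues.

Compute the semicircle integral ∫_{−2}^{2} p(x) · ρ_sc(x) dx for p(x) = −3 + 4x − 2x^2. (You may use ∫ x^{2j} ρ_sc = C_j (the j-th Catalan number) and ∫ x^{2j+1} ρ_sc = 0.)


Write p(x) = Σ a_i x^i, split into monomials and integrate each against ρ_sc separately.
Using ∫ x^{2j} ρ_sc = C_j = (1/(j+1)) C(2j, j) (Catalan numbers) and ∫ x^{2j+1} ρ_sc = 0 (odd monomials vanish by symmetry):
  i = 0 (even): a_0 · C_{0} = -3 · 1 = -3
  i = 1 (odd): ∫ x^1 ρ_sc = 0 (vanishes)
  i = 2 (even): a_2 · C_{1} = -2 · 1 = -2

Summing the contributions: ∫_{−2}^{2} p(x) ρ_sc(x) dx = (-3) + (-2) = -5.


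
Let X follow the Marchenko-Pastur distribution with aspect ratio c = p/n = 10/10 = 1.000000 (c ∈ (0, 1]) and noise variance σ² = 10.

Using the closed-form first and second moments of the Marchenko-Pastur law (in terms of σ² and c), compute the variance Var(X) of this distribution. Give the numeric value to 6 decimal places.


Recall the MP moments m_1 = E[X] = σ² and m_2 = E[X²] = σ⁴ (1 + c).
m_1 = E[X] = σ² = 10, so m_1² = 100.
m_2 = E[X²] = σ⁴ (1 + c) = 100 · (1 + 1.000000) = 100 · 2.000000 = 200.000000.
(Note m_2 − m_1² simplifies to c · σ⁴ = 1.000000 · 100.)

Var(X) = m_2 − m_1² = 200.000000 − 100 = 100.000000.


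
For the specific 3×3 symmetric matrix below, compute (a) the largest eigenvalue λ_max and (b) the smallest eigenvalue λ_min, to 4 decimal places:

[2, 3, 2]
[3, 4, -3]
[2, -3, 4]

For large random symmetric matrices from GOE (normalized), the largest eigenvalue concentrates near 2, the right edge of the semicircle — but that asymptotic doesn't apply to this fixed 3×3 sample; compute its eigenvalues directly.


Since M is real symmetric, all three eigenvalues are real; they are the roots of det(λI − M) = λ³ − (tr M) λ² + s λ − det M, where s is the sum of the principal 2×2 minors.
tr M = 2 + 4 + 4 = 10.
s = (2·4 − 3²) + (2·4 − 2²) + (4·4 − (-3)²) = -1 + 4 + 7 = 10.
det M (expand along row 1) = 2·7 − 3·18 + 2·(-17) = -74.
Characteristic polynomial: λ³ − 10λ² + 10λ + 74 = 0.
Substitute λ = y + (tr M)/3 = y + 3.333333 to remove the quadratic term: y³ + p·y + q = 0 with p = s − (tr M)²/3 = -23.333333 and q = −2(tr M)³/27 + (tr M)·s/3 − det M = 33.259259.
Three real roots ⇒ use the trigonometric (Viète) form: r = 2√(−p/3) = 5.577734, φ = arccos(3q/(p·r)) = arccos(-0.766654) = 2.444409 rad.
y_k = r·cos(φ/3 − 2πk/3) for k = 0, 1, 2 gives y = 3.826390, 1.601401, -5.427791.
λ_k = y_k + 3.333333 gives λ = 7.1597, 4.9347, -2.0945 (check: the sum is 10.0000 = tr M).

Hence λ_max = 7.1597 and λ_min = -2.0945.


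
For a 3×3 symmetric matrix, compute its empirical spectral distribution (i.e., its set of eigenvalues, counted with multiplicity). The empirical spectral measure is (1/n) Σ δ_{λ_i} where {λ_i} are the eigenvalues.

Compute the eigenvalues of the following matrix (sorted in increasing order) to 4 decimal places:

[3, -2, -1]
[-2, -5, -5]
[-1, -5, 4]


Since M is real symmetric, all three eigenvalues are real; they are the roots of det(λI − M) = λ³ − (tr M) λ² + s λ − det M, where s is the sum of the principal 2×2 minors.
tr M = 3 + (-5) + 4 = 2.
s = (3·(-5) − (-2)²) + (3·4 − (-1)²) + ((-5)·4 − (-5)²) = -19 + 11 + (-45) = -53.
det M (expand along row 1) = 3·(-45) − (-2)·(-13) + (-1)·5 = -166.
Characteristic polynomial: λ³ − 2λ² − 53λ + 166 = 0.
Substitute λ = y + (tr M)/3 = y + 0.666667 to remove the quadratic term: y³ + p·y + q = 0 with p = s − (tr M)²/3 = -54.333333 and q = −2(tr M)³/27 + (tr M)·s/3 − det M = 130.074074.
Three real roots ⇒ use the trigonometric (Viète) form: r = 2√(−p/3) = 8.511430, φ = arccos(3q/(p·r)) = arccos(-0.843807) = 2.575134 rad.
y_k = r·cos(φ/3 − 2πk/3) for k = 0, 1, 2 gives y = 5.563630, 2.796522, -8.360152.
λ_k = y_k + 0.666667 gives λ = 6.2303, 3.4632, -7.6935 (check: the sum is 2.0000 = tr M).

Eigenvalues sorted in increasing order: [-7.6935, 3.4632, 6.2303].


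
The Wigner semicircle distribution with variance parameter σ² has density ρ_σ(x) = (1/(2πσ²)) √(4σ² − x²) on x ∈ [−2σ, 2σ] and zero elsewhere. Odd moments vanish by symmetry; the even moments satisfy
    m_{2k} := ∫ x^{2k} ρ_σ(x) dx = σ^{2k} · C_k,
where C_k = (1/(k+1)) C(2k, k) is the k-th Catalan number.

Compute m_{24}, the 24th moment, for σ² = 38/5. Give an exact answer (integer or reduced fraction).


By the scaled semicircle moment identity, m_{2k} = σ^{2k} · C_k with k = 12.
C_12 = (1/(k+1)) · C(2k, k) = (1/13) · C(24, 12) = (1/13) · 2704156 = 208012.
σ^{2k} = (σ²)^k = (38/5)^12 = 9065737908494995456/244140625.

Therefore m_{24} = σ^{24} · C_12 = (9065737908494995456/244140625) · 208012 = 1885782273821860994793472/244140625.


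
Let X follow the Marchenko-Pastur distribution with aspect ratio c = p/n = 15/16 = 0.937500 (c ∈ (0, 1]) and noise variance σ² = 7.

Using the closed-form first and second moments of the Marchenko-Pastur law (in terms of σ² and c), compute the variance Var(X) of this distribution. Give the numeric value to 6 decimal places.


Recall the MP moments m_1 = E[X] = σ² and m_2 = E[X²] = σ⁴ (1 + c).
m_1 = E[X] = σ² = 7, so m_1² = 49.
m_2 = E[X²] = σ⁴ (1 + c) = 49 · (1 + 0.937500) = 49 · 1.937500 = 94.937500.
(Note m_2 − m_1² simplifies to c · σ⁴ = 0.937500 · 49.)

Var(X) = m_2 − m_1² = 94.937500 − 49 = 45.937500.


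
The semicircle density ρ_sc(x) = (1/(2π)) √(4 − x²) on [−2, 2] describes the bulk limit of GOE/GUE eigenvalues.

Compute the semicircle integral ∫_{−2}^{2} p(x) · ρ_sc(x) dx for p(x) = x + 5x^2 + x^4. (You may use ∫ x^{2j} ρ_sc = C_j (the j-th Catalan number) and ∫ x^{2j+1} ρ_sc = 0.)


Write p(x) = Σ a_i x^i, split into monomials and integrate each against ρ_sc separately.
Using ∫ x^{2j} ρ_sc = C_j = (1/(j+1)) C(2j, j) (Catalan numbers) and ∫ x^{2j+1} ρ_sc = 0 (odd monomials vanish by symmetry):
  i = 1 (odd): ∫ x^1 ρ_sc = 0 (vanishes)
  i = 2 (even): a_2 · C_{1} = 5 · 1 = 5
  i = 4 (even): a_4 · C_{2} = 1 · 2 = 2

Summing the contributions: ∫_{−2}^{2} p(x) ρ_sc(x) dx = 5 + 2 = 7.


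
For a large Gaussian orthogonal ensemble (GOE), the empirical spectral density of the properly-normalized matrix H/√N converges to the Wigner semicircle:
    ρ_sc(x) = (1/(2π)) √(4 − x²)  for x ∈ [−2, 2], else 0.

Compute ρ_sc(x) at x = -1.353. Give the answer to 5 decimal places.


ρ_sc(x) = (1/(2π)) √(4 − x²). With x = -1.353:
  4 − x² = 4 − (-1.353)² = 4 − 1.830609 = 2.169391.
  √(4 − x²) = 1.472885.
  1/(2π) = 0.159155.
  ρ_sc(-1.353) = 0.159155 · 1.472885 = 0.234417.

Rounded to 5 decimal places: ρ_sc(-1.353) ≈ 0.23442.


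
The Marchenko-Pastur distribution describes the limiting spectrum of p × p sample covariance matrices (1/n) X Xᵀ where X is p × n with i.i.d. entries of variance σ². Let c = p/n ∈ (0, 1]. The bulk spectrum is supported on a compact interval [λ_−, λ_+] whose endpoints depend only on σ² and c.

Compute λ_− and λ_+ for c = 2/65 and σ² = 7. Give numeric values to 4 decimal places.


c = 2/65 = 0.030769; √c = 0.175412.
λ_− = σ² (1 − √c)² = 7 · (1 − 0.175412)² = 7 · (0.824588)² = 4.759622.
λ_+ = σ² (1 + √c)² = 7 · (1 + 0.175412)² = 7 · (1.175412)² = 9.671147.

Rounded to 4 decimal places: λ_− ≈ 4.7596, λ_+ ≈ 9.6711.


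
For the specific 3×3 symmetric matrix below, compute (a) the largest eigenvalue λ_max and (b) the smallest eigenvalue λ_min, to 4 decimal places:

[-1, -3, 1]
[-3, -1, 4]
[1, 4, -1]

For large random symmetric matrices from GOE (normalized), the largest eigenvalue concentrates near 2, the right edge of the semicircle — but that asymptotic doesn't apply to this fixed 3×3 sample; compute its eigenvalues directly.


Since M is real symmetric, all three eigenvalues are real; they are the roots of det(λI − M) = λ³ − (tr M) λ² + s λ − det M, where s is the sum of the principal 2×2 minors.
tr M = -1 + (-1) + (-1) = -3.
s = ((-1)·(-1) − (-3)²) + ((-1)·(-1) − 1²) + ((-1)·(-1) − 4²) = -8 + 0 + (-15) = -23.
det M (expand along row 1) = (-1)·(-15) − (-3)·(-1) + 1·(-11) = 1.
Characteristic polynomial: λ³ + 3λ² − 23λ − 1 = 0.
Substitute λ = y + (tr M)/3 = y − 1.000000 to remove the quadratic term: y³ + p·y + q = 0 with p = s − (tr M)²/3 = -26.000000 and q = −2(tr M)³/27 + (tr M)·s/3 − det M = 24.000000.
Three real roots ⇒ use the trigonometric (Viète) form: r = 2√(−p/3) = 5.887841, φ = arccos(3q/(p·r)) = arccos(-0.470330) = 2.060462 rad.
y_k = r·cos(φ/3 − 2πk/3) for k = 0, 1, 2 gives y = 4.552867, 0.956762, -5.509629.
λ_k = y_k − 1.000000 gives λ = 3.5529, -0.0432, -6.5096 (check: the sum is -3.0000 = tr M).

Hence λ_max = 3.5529 and λ_min = -6.5096.


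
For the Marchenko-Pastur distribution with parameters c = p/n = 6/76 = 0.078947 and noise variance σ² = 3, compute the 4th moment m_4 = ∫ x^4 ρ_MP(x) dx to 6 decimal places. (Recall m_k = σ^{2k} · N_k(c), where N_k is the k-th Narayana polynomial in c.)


E[X⁴] = σ⁸ (1 + 6c + 6c² + c³) (fourth MP moment). With σ² = 3 (so σ⁸ = 81) and c = 6/76 = 0.078947: E[X⁴] = 81 · (1 + 6·0.078947 + 6·(0.078947)² + (0.078947)³) = 81 · 1.511572.

So E[X^4] = 122.437363.


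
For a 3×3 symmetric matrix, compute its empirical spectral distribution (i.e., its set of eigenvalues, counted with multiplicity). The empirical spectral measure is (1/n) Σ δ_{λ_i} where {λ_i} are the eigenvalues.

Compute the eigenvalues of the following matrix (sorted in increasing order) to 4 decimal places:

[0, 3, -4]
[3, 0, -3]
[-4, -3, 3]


Since M is real symmetric, all three eigenvalues are real; they are the roots of det(λI − M) = λ³ − (tr M) λ² + s λ − det M, where s is the sum of the principal 2×2 minors.
tr M = 0 + 0 + 3 = 3.
s = (0·0 − 3²) + (0·3 − (-4)²) + (0·3 − (-3)²) = -9 + (-16) + (-9) = -34.
det M (expand along row 1) = 0·(-9) − 3·(-3) + (-4)·(-9) = 45.
Characteristic polynomial: λ³ − 3λ² − 34λ − 45 = 0.
Substitute λ = y + (tr M)/3 = y + 1.000000 to remove the quadratic term: y³ + p·y + q = 0 with p = s − (tr M)²/3 = -37.000000 and q = −2(tr M)³/27 + (tr M)·s/3 − det M = -81.000000.
Three real roots ⇒ use the trigonometric (Viète) form: r = 2√(−p/3) = 7.023769, φ = arccos(3q/(p·r)) = arccos(0.935049) = 0.362399 rad.
y_k = r·cos(φ/3 − 2πk/3) for k = 0, 1, 2 gives y = 6.972584, -2.753281, -4.219303.
λ_k = y_k + 1.000000 gives λ = 7.9726, -1.7533, -3.2193 (check: the sum is 3.0000 = tr M).

Eigenvalues sorted in increasing order: [-3.2193, -1.7533, 7.9726].


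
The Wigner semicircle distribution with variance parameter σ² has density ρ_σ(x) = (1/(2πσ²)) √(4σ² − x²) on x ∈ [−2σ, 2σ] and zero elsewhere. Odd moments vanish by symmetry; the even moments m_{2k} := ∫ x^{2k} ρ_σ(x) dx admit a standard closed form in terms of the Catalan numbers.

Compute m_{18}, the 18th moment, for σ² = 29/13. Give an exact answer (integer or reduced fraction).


By the scaled semicircle moment identity, m_{2k} = σ^{2k} · C_k with k = 9.
C_9 = (1/(k+1)) · C(2k, k) = (1/10) · C(18, 9) = (1/10) · 48620 = 4862.
σ^{2k} = (σ²)^k = (29/13)^9 = 14507145975869/10604499373.

Therefore m_{18} = σ^{18} · C_9 = (14507145975869/10604499373) · 4862 = 5425672594975006/815730721.


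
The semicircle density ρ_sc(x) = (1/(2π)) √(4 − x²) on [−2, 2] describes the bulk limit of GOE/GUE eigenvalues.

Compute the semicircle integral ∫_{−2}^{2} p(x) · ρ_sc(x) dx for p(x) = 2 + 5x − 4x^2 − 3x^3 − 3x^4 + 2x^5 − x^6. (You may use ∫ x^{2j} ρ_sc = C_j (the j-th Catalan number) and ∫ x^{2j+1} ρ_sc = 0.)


Write p(x) = Σ a_i x^i, split into monomials and integrate each against ρ_sc separately.
Using ∫ x^{2j} ρ_sc = C_j = (1/(j+1)) C(2j, j) (Catalan numbers) and ∫ x^{2j+1} ρ_sc = 0 (odd monomials vanish by symmetry):
  i = 0 (even): a_0 · C_{0} = 2 · 1 = 2
  i = 1 (odd): ∫ x^1 ρ_sc = 0 (vanishes)
  i = 2 (even): a_2 · C_{1} = -4 · 1 = -4
  i = 3 (odd): ∫ x^3 ρ_sc = 0 (vanishes)
  i = 4 (even): a_4 · C_{2} = -3 · 2 = -6
  i = 5 (odd): ∫ x^5 ρ_sc = 0 (vanishes)
  i = 6 (even): a_6 · C_{3} = -1 · 5 = -5

Summing the contributions: ∫_{−2}^{2} p(x) ρ_sc(x) dx = 2 + (-4) + (-6) + (-5) = -13.


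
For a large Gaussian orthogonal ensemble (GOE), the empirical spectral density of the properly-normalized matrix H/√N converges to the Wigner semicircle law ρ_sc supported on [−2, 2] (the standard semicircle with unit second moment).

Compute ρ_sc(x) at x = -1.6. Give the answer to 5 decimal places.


ρ_sc(x) = (1/(2π)) √(4 − x²). With x = -1.6:
  4 − x² = 4 − (-1.6)² = 4 − 2.560000 = 1.440000.
  √(4 − x²) = 1.200000.
  1/(2π) = 0.159155.
  ρ_sc(-1.6) = 0.159155 · 1.200000 = 0.190986.

Rounded to 5 decimal places: ρ_sc(-1.6) ≈ 0.19099.


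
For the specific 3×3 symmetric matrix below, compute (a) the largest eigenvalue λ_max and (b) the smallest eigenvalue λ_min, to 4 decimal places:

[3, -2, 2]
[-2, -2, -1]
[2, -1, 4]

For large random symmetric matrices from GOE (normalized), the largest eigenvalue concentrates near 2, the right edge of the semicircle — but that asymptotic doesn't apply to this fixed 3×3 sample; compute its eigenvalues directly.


Since M is real symmetric, all three eigenvalues are real; they are the roots of det(λI − M) = λ³ − (tr M) λ² + s λ − det M, where s is the sum of the principal 2×2 minors.
tr M = 3 + (-2) + 4 = 5.
s = (3·(-2) − (-2)²) + (3·4 − 2²) + ((-2)·4 − (-1)²) = -10 + 8 + (-9) = -11.
det M (expand along row 1) = 3·(-9) − (-2)·(-6) + 2·6 = -27.
Characteristic polynomial: λ³ − 5λ² − 11λ + 27 = 0.
Substitute λ = y + (tr M)/3 = y + 1.666667 to remove the quadratic term: y³ + p·y + q = 0 with p = s − (tr M)²/3 = -19.333333 and q = −2(tr M)³/27 + (tr M)·s/3 − det M = -0.592593.
Three real roots ⇒ use the trigonometric (Viète) form: r = 2√(−p/3) = 5.077182, φ = arccos(3q/(p·r)) = arccos(0.018111) = 1.552684 rad.
y_k = r·cos(φ/3 − 2πk/3) for k = 0, 1, 2 gives y = 4.412215, -0.030653, -4.381562.
λ_k = y_k + 1.666667 gives λ = 6.0789, 1.6360, -2.7149 (check: the sum is 5.0000 = tr M).

Hence λ_max = 6.0789 and λ_min = -2.7149.


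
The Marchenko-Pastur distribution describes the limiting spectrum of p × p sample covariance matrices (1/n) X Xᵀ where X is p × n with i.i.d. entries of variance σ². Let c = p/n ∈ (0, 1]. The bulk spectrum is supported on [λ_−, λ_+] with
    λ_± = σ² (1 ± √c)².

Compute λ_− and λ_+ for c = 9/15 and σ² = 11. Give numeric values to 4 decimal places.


c = 9/15 = 0.600000; √c = 0.774597.
λ_− = σ² (1 − √c)² = 11 · (1 − 0.774597)² = 11 · (0.225403)² = 0.558873.
λ_+ = σ² (1 + √c)² = 11 · (1 + 0.774597)² = 11 · (1.774597)² = 34.641127.

Rounded to 4 decimal places: λ_− ≈ 0.5589, λ_+ ≈ 34.6411.


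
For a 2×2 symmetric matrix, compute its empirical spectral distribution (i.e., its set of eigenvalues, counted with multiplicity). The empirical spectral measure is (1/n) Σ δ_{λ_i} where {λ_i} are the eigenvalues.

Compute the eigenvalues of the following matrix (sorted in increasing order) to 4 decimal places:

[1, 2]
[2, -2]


Since M is real symmetric, both eigenvalues are real; they are the roots of det(λI − M) = λ² − (tr M) λ + det M.
tr M = 1 + (-2) = -1.
det M = 1·(-2) − 2² = -2 − 4 = -6.
Characteristic polynomial: λ² + λ − 6 = 0.
Discriminant Δ = (tr M)² − 4·det M = 1 − (-24) = 25; √Δ = 5.000000.
λ = (tr M ± √Δ)/2 = (-1 ± 5.000000)/2, giving (tr M − √Δ)/2 = -3.0000 and (tr M + √Δ)/2 = 2.0000.

Eigenvalues sorted in increasing order: [-3.0000, 2.0000].


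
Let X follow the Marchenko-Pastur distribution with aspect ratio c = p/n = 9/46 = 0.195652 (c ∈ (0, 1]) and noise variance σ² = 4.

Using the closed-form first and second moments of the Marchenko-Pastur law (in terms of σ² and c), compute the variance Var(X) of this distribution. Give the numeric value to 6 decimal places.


Recall the MP moments m_1 = E[X] = σ² and m_2 = E[X²] = σ⁴ (1 + c).
m_1 = E[X] = σ² = 4, so m_1² = 16.
m_2 = E[X²] = σ⁴ (1 + c) = 16 · (1 + 0.195652) = 16 · 1.195652 = 19.130435.
(Note m_2 − m_1² simplifies to c · σ⁴ = 0.195652 · 16.)

Var(X) = m_2 − m_1² = 19.130435 − 16 = 3.130435.


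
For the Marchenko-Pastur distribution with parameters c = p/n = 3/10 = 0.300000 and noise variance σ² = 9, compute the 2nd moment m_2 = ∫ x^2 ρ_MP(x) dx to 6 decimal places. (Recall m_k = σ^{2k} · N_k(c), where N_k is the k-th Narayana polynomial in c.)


E[X²] = σ⁴ (1 + c) (second MP moment). With σ² = 9 (so σ⁴ = 81) and c = 3/10 = 0.300000: E[X²] = 81 · (1 + 0.300000) = 81 · 1.300000.

So E[X^2] = 105.300000.


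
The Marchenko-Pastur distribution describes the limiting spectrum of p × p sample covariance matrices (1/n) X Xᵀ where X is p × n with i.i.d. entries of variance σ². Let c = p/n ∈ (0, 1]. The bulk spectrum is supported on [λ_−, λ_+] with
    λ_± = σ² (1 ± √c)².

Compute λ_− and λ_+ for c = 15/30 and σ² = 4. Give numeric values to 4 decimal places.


c = 15/30 = 0.500000; √c = 0.707107.
λ_− = σ² (1 − √c)² = 4 · (1 − 0.707107)² = 4 · (0.292893)² = 0.343146.
λ_+ = σ² (1 + √c)² = 4 · (1 + 0.707107)² = 4 · (1.707107)² = 11.656854.

Rounded to 4 decimal places: λ_− ≈ 0.3431, λ_+ ≈ 11.6569.


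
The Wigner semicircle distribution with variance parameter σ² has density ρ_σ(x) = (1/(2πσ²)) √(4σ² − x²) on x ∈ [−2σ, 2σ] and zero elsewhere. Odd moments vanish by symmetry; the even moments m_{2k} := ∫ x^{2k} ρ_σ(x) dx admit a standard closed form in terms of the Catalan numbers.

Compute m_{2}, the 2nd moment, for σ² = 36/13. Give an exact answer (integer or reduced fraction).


By the scaled semicircle moment identity, m_{2k} = σ^{2k} · C_k with k = 1.
C_1 = (1/(k+1)) · C(2k, k) = (1/2) · C(2, 1) = (1/2) · 2 = 1.
σ^{2k} = (σ²)^k = (36/13)^1 = 36/13.

Therefore m_{2} = σ^{2} · C_1 = (36/13) · 1 = 36/13.


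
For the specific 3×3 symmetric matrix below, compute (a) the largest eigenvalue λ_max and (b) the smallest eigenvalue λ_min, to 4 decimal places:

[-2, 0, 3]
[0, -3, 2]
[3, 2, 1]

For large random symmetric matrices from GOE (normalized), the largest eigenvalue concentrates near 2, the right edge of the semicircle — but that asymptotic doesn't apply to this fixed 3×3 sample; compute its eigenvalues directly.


Since M is real symmetric, all three eigenvalues are real; they are the roots of det(λI − M) = λ³ − (tr M) λ² + s λ − det M, where s is the sum of the principal 2×2 minors.
tr M = -2 + (-3) + 1 = -4.
s = ((-2)·(-3) − 0²) + ((-2)·1 − 3²) + ((-3)·1 − 2²) = 6 + (-11) + (-7) = -12.
det M (expand along row 1) = (-2)·(-7) − 0·(-6) + 3·9 = 41.
Characteristic polynomial: λ³ + 4λ² − 12λ − 41 = 0.
Substitute λ = y + (tr M)/3 = y − 1.333333 to remove the quadratic term: y³ + p·y + q = 0 with p = s − (tr M)²/3 = -17.333333 and q = −2(tr M)³/27 + (tr M)·s/3 − det M = -20.259259.
Three real roots ⇒ use the trigonometric (Viète) form: r = 2√(−p/3) = 4.807402, φ = arccos(3q/(p·r)) = arccos(0.729377) = 0.753385 rad.
y_k = r·cos(φ/3 − 2πk/3) for k = 0, 1, 2 gives y = 4.656606, -1.293728, -3.362879.
λ_k = y_k − 1.333333 gives λ = 3.3233, -2.6271, -4.6962 (check: the sum is -4.0000 = tr M).

Hence λ_max = 3.3233 and λ_min = -4.6962.


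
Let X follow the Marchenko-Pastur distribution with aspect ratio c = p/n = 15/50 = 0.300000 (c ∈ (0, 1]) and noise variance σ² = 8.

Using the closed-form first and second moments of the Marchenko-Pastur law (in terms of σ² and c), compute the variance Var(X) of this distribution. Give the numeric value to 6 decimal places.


Recall the MP moments m_1 = E[X] = σ² and m_2 = E[X²] = σ⁴ (1 + c).
m_1 = E[X] = σ² = 8, so m_1² = 64.
m_2 = E[X²] = σ⁴ (1 + c) = 64 · (1 + 0.300000) = 64 · 1.300000 = 83.200000.
(Note m_2 − m_1² simplifies to c · σ⁴ = 0.300000 · 64.)

Var(X) = m_2 − m_1² = 83.200000 − 64 = 19.200000.


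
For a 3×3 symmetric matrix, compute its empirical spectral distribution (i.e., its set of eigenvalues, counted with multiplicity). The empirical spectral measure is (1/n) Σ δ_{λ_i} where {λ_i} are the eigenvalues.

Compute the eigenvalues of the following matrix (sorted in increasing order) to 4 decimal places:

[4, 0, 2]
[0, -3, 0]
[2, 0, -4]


Since M is real symmetric, all three eigenvalues are real; they are the roots of det(λI − M) = λ³ − (tr M) λ² + s λ − det M, where s is the sum of the principal 2×2 minors.
tr M = 4 + (-3) + (-4) = -3.
s = (4·(-3) − 0²) + (4·(-4) − 2²) + ((-3)·(-4) − 0²) = -12 + (-20) + 12 = -20.
det M (expand along row 1) = 4·12 − 0·0 + 2·6 = 60.
Characteristic polynomial: λ³ + 3λ² − 20λ − 60 = 0.
Substitute λ = y + (tr M)/3 = y − 1.000000 to remove the quadratic term: y³ + p·y + q = 0 with p = s − (tr M)²/3 = -23.000000 and q = −2(tr M)³/27 + (tr M)·s/3 − det M = -38.000000.
Three real roots ⇒ use the trigonometric (Viète) form: r = 2√(−p/3) = 5.537749, φ = arccos(3q/(p·r)) = arccos(0.895043) = 0.462270 rad.
y_k = r·cos(φ/3 − 2πk/3) for k = 0, 1, 2 gives y = 5.472136, -2.000000, -3.472136.
λ_k = y_k − 1.000000 gives λ = 4.4721, -3.0000, -4.4721 (check: the sum is -3.0000 = tr M).

Eigenvalues sorted in increasing order: [-4.4721, -3.0000, 4.4721].


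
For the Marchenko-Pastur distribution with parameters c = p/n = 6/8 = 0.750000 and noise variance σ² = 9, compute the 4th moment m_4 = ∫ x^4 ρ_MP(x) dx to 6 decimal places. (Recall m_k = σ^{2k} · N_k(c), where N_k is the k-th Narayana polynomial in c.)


E[X⁴] = σ⁸ (1 + 6c + 6c² + c³) (fourth MP moment). With σ² = 9 (so σ⁸ = 6561) and c = 6/8 = 0.750000: E[X⁴] = 6561 · (1 + 6·0.750000 + 6·(0.750000)² + (0.750000)³) = 6561 · 9.296875.

So E[X^4] = 60996.796875.


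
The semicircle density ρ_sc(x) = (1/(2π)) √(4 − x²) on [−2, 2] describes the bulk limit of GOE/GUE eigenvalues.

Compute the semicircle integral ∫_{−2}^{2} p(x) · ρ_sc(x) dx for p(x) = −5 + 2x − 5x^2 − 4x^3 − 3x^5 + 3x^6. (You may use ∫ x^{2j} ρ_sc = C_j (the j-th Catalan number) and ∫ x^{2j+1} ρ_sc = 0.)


Write p(x) = Σ a_i x^i, split into monomials and integrate each against ρ_sc separately.
Using ∫ x^{2j} ρ_sc = C_j = (1/(j+1)) C(2j, j) (Catalan numbers) and ∫ x^{2j+1} ρ_sc = 0 (odd monomials vanish by symmetry):
  i = 0 (even): a_0 · C_{0} = -5 · 1 = -5
  i = 1 (odd): ∫ x^1 ρ_sc = 0 (vanishes)
  i = 2 (even): a_2 · C_{1} = -5 · 1 = -5
  i = 3 (odd): ∫ x^3 ρ_sc = 0 (vanishes)
  i = 5 (odd): ∫ x^5 ρ_sc = 0 (vanishes)
  i = 6 (even): a_6 · C_{3} = 3 · 5 = 15

Summing the contributions: ∫_{−2}^{2} p(x) ρ_sc(x) dx = (-5) + (-5) + 15 = 5.


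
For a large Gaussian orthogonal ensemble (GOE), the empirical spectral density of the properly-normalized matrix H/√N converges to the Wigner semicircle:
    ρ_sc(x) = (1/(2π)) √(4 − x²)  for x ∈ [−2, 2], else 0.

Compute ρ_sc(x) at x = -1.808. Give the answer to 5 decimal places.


ρ_sc(x) = (1/(2π)) √(4 − x²). With x = -1.808:
  4 − x² = 4 − (-1.808)² = 4 − 3.268864 = 0.731136.
  √(4 − x²) = 0.855065.
  1/(2π) = 0.159155.
  ρ_sc(-1.808) = 0.159155 · 0.855065 = 0.136088.

Rounded to 5 decimal places: ρ_sc(-1.808) ≈ 0.13609.


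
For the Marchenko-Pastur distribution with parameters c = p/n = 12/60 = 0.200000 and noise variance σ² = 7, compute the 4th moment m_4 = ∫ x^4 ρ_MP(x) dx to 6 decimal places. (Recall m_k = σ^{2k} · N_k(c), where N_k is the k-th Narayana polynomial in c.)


E[X⁴] = σ⁸ (1 + 6c + 6c² + c³) (fourth MP moment). With σ² = 7 (so σ⁸ = 2401) and c = 12/60 = 0.200000: E[X⁴] = 2401 · (1 + 6·0.200000 + 6·(0.200000)² + (0.200000)³) = 2401 · 2.448000.

So E[X^4] = 5877.648000.


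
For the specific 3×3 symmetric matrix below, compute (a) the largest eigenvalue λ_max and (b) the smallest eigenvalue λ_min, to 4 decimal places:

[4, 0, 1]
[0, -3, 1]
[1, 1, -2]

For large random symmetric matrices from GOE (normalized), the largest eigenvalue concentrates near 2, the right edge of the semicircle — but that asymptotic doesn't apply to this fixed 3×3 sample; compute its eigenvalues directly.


Since M is real symmetric, all three eigenvalues are real; they are the roots of det(λI − M) = λ³ − (tr M) λ² + s λ − det M, where s is the sum of the principal 2×2 minors.
tr M = 4 + (-3) + (-2) = -1.
s = (4·(-3) − 0²) + (4·(-2) − 1²) + ((-3)·(-2) − 1²) = -12 + (-9) + 5 = -16.
det M (expand along row 1) = 4·5 − 0·(-1) + 1·3 = 23.
Characteristic polynomial: λ³ + λ² − 16λ − 23 = 0.
Substitute λ = y + (tr M)/3 = y − 0.333333 to remove the quadratic term: y³ + p·y + q = 0 with p = s − (tr M)²/3 = -16.333333 and q = −2(tr M)³/27 + (tr M)·s/3 − det M = -17.592593.
Three real roots ⇒ use the trigonometric (Viète) form: r = 2√(−p/3) = 4.666667, φ = arccos(3q/(p·r)) = arccos(0.692420) = 0.805959 rad.
y_k = r·cos(φ/3 − 2πk/3) for k = 0, 1, 2 gives y = 4.499270, -1.176901, -3.322369.
λ_k = y_k − 0.333333 gives λ = 4.1659, -1.5102, -3.6557 (check: the sum is -1.0000 = tr M).

Hence λ_max = 4.1659 and λ_min = -3.6557.


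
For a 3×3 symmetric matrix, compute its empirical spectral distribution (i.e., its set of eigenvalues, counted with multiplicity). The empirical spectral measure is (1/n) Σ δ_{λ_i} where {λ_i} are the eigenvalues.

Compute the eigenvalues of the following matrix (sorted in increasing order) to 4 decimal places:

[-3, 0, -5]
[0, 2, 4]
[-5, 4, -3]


Since M is real symmetric, all three eigenvalues are real; they are the roots of det(λI − M) = λ³ − (tr M) λ² + s λ − det M, where s is the sum of the principal 2×2 minors.
tr M = -3 + 2 + (-3) = -4.
s = ((-3)·2 − 0²) + ((-3)·(-3) − (-5)²) + (2·(-3) − 4²) = -6 + (-16) + (-22) = -44.
det M (expand along row 1) = (-3)·(-22) − 0·20 + (-5)·10 = 16.
Characteristic polynomial: λ³ + 4λ² − 44λ − 16 = 0.
Substitute λ = y + (tr M)/3 = y − 1.333333 to remove the quadratic term: y³ + p·y + q = 0 with p = s − (tr M)²/3 = -49.333333 and q = −2(tr M)³/27 + (tr M)·s/3 − det M = 47.407407.
Three real roots ⇒ use the trigonometric (Viète) form: r = 2√(−p/3) = 8.110350, φ = arccos(3q/(p·r)) = arccos(-0.355457) = 1.934200 rad.
y_k = r·cos(φ/3 − 2πk/3) for k = 0, 1, 2 gives y = 6.482280, 0.980042, -7.462321.
λ_k = y_k − 1.333333 gives λ = 5.1489, -0.3533, -8.7957 (check: the sum is -4.0000 = tr M).

Eigenvalues sorted in increasing order: [-8.7957, -0.3533, 5.1489].
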